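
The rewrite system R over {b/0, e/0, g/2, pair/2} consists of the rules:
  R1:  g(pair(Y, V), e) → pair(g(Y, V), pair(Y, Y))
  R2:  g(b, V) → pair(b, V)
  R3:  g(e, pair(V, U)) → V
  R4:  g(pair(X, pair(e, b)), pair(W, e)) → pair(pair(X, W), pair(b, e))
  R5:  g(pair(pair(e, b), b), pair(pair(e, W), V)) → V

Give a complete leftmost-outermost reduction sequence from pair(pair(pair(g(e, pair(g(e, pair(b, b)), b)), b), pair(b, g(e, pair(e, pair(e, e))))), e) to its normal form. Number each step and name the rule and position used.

pair(pair(pair(b, b), pair(b, e)), e)

1. pair(pair(pair(g(e, pair(g(e, pair(b, b)), b)), b), pair(b, g(e, pair(e, pair(e, e))))), e)  →  pair(pair(pair(g(e, pair(b, b)), b), pair(b, g(e, pair(e, pair(e, e))))), e)   [R3 at 1.1.1]
2. pair(pair(pair(g(e, pair(b, b)), b), pair(b, g(e, pair(e, pair(e, e))))), e)  →  pair(pair(pair(b, b), pair(b, g(e, pair(e, pair(e, e))))), e)   [R3 at 1.1.1]
3. pair(pair(pair(b, b), pair(b, g(e, pair(e, pair(e, e))))), e)  →  pair(pair(pair(b, b), pair(b, e)), e)   [R3 at 1.2.2]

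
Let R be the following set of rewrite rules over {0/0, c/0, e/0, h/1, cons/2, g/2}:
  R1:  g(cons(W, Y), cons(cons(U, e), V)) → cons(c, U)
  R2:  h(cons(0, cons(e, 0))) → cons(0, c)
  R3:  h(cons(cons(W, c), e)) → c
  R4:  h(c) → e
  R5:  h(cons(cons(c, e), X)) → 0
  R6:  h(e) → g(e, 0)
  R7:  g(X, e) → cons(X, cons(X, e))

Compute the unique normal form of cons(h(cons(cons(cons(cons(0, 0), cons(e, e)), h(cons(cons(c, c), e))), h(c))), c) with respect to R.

1. cons(h(cons(cons(cons(cons(0, 0), cons(e, e)), h(cons(cons(c, c), e))), h(c))), c)  →  cons(h(cons(cons(cons(cons(0, 0), cons(e, e)), c), h(c))), c)   [R3 at 1.1.1.2]
2. cons(h(cons(cons(cons(cons(0, 0), cons(e, e)), c), h(c))), c)  →  cons(h(cons(cons(cons(cons(0, 0), cons(e, e)), c), e)), c)   [R4 at 1.1.2]
3. cons(h(cons(cons(cons(cons(0, 0), cons(e, e)), c), e)), c)  →  cons(c, c)   [R3 at 1]

cons(c, c)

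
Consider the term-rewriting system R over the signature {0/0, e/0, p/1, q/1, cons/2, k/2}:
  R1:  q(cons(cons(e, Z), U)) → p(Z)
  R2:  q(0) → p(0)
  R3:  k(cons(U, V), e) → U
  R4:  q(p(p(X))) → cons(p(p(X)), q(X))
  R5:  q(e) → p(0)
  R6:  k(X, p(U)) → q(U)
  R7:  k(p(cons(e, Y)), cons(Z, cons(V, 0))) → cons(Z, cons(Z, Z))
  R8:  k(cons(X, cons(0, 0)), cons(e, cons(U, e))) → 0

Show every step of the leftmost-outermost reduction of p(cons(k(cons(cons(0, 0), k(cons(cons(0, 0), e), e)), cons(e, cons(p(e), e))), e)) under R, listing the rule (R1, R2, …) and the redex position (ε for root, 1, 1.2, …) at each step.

p(cons(0, e))

1. p(cons(k(cons(cons(0, 0), k(cons(cons(0, 0), e), e)), cons(e, cons(p(e), e))), e))  →  p(cons(k(cons(cons(0, 0), cons(0, 0)), cons(e, cons(p(e), e))), e))   [R3 at 1.1.1.2]
2. p(cons(k(cons(cons(0, 0), cons(0, 0)), cons(e, cons(p(e), e))), e))  →  p(cons(0, e))   [R8 at 1.1]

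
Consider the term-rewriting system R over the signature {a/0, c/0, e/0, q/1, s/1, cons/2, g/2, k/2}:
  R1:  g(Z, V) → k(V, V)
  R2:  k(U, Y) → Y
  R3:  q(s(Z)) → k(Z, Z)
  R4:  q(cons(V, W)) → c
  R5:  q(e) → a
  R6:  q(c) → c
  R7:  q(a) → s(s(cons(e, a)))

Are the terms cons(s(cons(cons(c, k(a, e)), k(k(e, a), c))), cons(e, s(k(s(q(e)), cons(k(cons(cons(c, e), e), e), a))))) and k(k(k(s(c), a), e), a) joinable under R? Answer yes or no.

no — NF(t₁) = cons(s(cons(cons(c, e), c)), cons(e, s(cons(e, a)))), NF(t₂) = a

Reduce t₁ = cons(s(cons(cons(c, k(a, e)), k(k(e, a), c))), cons(e, s(k(s(q(e)), cons(k(cons(cons(c, e), e), e), a))))):
1. cons(s(cons(cons(c, k(a, e)), k(k(e, a), c))), cons(e, s(k(s(q(e)), cons(k(cons(cons(c, e), e), e), a)))))  →  cons(s(cons(cons(c, e), k(k(e, a), c))), cons(e, s(k(s(q(e)), cons(k(cons(cons(c, e), e), e), a)))))   [R2 at 1.1.1.2]
2. cons(s(cons(cons(c, e), k(k(e, a), c))), cons(e, s(k(s(q(e)), cons(k(cons(cons(c, e), e), e), a)))))  →  cons(s(cons(cons(c, e), c)), cons(e, s(k(s(q(e)), cons(k(cons(cons(c, e), e), e), a)))))   [R2 at 1.1.2]
3. cons(s(cons(cons(c, e), c)), cons(e, s(k(s(q(e)), cons(k(cons(cons(c, e), e), e), a)))))  →  cons(s(cons(cons(c, e), c)), cons(e, s(cons(k(cons(cons(c, e), e), e), a))))   [R2 at 2.2.1]
4. cons(s(cons(cons(c, e), c)), cons(e, s(cons(k(cons(cons(c, e), e), e), a))))  →  cons(s(cons(cons(c, e), c)), cons(e, s(cons(e, a))))   [R2 at 2.2.1.1]

Reduce t₂ = k(k(k(s(c), a), e), a):
1. k(k(k(s(c), a), e), a)  →  a   [R2 at ε]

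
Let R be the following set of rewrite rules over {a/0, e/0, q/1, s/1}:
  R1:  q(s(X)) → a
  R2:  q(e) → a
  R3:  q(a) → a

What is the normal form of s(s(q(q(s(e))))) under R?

1. s(s(q(q(s(e)))))  →  s(s(q(a)))   [R1 at 1.1.1]
2. s(s(q(a)))  →  s(s(a))   [R3 at 1.1]

s(s(a))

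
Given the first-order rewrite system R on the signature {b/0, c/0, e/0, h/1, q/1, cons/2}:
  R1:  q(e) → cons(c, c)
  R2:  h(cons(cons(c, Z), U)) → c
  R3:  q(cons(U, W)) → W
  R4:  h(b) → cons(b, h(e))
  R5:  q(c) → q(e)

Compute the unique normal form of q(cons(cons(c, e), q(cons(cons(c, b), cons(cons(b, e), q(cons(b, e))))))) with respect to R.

cons(cons(b, e), e)

1. q(cons(cons(c, e), q(cons(cons(c, b), cons(cons(b, e), q(cons(b, e)))))))  →  q(cons(cons(c, b), cons(cons(b, e), q(cons(b, e)))))   [R3 at ε]
2. q(cons(cons(c, b), cons(cons(b, e), q(cons(b, e)))))  →  cons(cons(b, e), q(cons(b, e)))   [R3 at ε]
3. cons(cons(b, e), q(cons(b, e)))  →  cons(cons(b, e), e)   [R3 at 2]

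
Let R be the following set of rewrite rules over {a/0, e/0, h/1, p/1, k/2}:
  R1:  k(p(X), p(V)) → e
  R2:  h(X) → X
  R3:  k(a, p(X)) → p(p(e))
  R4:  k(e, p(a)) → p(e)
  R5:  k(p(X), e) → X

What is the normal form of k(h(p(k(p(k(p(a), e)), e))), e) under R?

a

1. k(h(p(k(p(k(p(a), e)), e))), e)  →  k(p(k(p(k(p(a), e)), e)), e)   [R2 at 1]
2. k(p(k(p(k(p(a), e)), e)), e)  →  k(p(k(p(a), e)), e)   [R5 at ε]
3. k(p(k(p(a), e)), e)  →  k(p(a), e)   [R5 at ε]
4. k(p(a), e)  →  a   [R5 at ε]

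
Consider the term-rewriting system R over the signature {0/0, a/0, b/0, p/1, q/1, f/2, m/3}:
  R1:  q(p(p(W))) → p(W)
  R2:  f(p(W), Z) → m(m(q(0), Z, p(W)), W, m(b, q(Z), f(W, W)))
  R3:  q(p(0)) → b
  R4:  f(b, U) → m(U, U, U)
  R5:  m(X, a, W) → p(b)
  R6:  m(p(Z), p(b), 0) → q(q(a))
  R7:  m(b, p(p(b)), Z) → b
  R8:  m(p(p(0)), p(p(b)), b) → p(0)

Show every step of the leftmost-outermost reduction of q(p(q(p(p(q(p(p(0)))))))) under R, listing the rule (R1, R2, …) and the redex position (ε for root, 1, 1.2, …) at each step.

1. q(p(q(p(p(q(p(p(0))))))))  →  q(p(p(q(p(p(0))))))   [R1 at 1.1]
2. q(p(p(q(p(p(0))))))  →  p(q(p(p(0))))   [R1 at ε]
3. p(q(p(p(0))))  →  p(p(0))   [R1 at 1]

p(p(0))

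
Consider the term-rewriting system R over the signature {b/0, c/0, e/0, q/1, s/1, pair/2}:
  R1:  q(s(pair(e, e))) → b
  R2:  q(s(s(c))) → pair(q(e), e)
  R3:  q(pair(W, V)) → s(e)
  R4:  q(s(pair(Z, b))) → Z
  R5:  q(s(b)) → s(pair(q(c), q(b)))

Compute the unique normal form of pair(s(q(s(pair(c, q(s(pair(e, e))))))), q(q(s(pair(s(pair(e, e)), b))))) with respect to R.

1. pair(s(q(s(pair(c, q(s(pair(e, e))))))), q(q(s(pair(s(pair(e, e)), b)))))  →  pair(s(q(s(pair(c, b)))), q(q(s(pair(s(pair(e, e)), b)))))   [R1 at 1.1.1.1.2]
2. pair(s(q(s(pair(c, b)))), q(q(s(pair(s(pair(e, e)), b)))))  →  pair(s(c), q(q(s(pair(s(pair(e, e)), b)))))   [R4 at 1.1]
3. pair(s(c), q(q(s(pair(s(pair(e, e)), b)))))  →  pair(s(c), q(s(pair(e, e))))   [R4 at 2.1]
4. pair(s(c), q(s(pair(e, e))))  →  pair(s(c), b)   [R1 at 2]

pair(s(c), b)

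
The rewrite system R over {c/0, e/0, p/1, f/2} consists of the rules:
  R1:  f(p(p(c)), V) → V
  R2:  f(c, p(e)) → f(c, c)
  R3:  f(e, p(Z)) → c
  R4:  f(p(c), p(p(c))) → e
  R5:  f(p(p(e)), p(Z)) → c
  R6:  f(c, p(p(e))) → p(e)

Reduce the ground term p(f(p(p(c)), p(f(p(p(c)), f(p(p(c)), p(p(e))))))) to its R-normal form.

p(p(p(p(e))))

1. p(f(p(p(c)), p(f(p(p(c)), f(p(p(c)), p(p(e)))))))  →  p(p(f(p(p(c)), f(p(p(c)), p(p(e))))))   [R1 at 1]
2. p(p(f(p(p(c)), f(p(p(c)), p(p(e))))))  →  p(p(f(p(p(c)), p(p(e)))))   [R1 at 1.1]
3. p(p(f(p(p(c)), p(p(e)))))  →  p(p(p(p(e))))   [R1 at 1.1]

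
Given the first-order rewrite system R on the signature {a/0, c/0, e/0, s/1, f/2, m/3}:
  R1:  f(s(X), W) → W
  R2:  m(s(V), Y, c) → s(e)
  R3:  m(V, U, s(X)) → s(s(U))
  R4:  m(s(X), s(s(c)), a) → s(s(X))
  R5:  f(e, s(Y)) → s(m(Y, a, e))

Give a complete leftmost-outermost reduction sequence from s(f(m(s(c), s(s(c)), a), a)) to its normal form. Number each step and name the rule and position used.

s(a)

1. s(f(m(s(c), s(s(c)), a), a))  →  s(f(s(s(c)), a))   [R4 at 1.1]
2. s(f(s(s(c)), a))  →  s(a)   [R1 at 1]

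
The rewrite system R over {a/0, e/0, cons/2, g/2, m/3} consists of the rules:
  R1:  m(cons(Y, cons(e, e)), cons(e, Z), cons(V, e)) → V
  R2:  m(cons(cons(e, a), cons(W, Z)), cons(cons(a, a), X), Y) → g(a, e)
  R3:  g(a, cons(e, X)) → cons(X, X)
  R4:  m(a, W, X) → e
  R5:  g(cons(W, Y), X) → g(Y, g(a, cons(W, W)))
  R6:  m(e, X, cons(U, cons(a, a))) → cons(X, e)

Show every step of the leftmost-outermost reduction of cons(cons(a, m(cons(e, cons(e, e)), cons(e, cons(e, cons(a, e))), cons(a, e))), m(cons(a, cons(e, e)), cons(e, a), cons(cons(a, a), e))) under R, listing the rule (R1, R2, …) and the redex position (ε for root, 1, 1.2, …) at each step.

1. cons(cons(a, m(cons(e, cons(e, e)), cons(e, cons(e, cons(a, e))), cons(a, e))), m(cons(a, cons(e, e)), cons(e, a), cons(cons(a, a), e)))  →  cons(cons(a, a), m(cons(a, cons(e, e)), cons(e, a), cons(cons(a, a), e)))   [R1 at 1.2]
2. cons(cons(a, a), m(cons(a, cons(e, e)), cons(e, a), cons(cons(a, a), e)))  →  cons(cons(a, a), cons(a, a))   [R1 at 2]

cons(cons(a, a), cons(a, a))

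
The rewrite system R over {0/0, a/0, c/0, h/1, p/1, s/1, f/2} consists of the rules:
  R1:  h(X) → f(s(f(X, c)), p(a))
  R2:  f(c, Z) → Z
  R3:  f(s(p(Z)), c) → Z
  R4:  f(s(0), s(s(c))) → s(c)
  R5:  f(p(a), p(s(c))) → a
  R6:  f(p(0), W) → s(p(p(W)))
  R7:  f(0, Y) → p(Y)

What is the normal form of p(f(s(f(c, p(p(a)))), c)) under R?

1. p(f(s(f(c, p(p(a)))), c))  →  p(f(s(p(p(a))), c))   [R2 at 1.1.1]
2. p(f(s(p(p(a))), c))  →  p(p(a))   [R3 at 1]

p(p(a))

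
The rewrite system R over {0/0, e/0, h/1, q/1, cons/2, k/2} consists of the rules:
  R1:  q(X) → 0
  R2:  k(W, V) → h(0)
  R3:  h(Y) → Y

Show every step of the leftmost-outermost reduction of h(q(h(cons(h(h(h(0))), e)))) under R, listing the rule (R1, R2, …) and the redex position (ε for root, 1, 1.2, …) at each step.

0

1. h(q(h(cons(h(h(h(0))), e))))  →  q(h(cons(h(h(h(0))), e)))   [R3 at ε]
2. q(h(cons(h(h(h(0))), e)))  →  0   [R1 at ε]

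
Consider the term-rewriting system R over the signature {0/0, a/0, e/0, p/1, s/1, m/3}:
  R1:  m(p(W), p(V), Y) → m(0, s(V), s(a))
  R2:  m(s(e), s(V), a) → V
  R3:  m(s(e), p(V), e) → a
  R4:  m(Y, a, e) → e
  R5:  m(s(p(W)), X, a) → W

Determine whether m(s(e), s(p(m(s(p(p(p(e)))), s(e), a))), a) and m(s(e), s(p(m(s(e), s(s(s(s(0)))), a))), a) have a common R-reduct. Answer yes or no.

Reduce t₁ = m(s(e), s(p(m(s(p(p(p(e)))), s(e), a))), a):
1. m(s(e), s(p(m(s(p(p(p(e)))), s(e), a))), a)  →  p(m(s(p(p(p(e)))), s(e), a))   [R2 at ε]
2. p(m(s(p(p(p(e)))), s(e), a))  →  p(p(p(e)))   [R5 at 1]

Reduce t₂ = m(s(e), s(p(m(s(e), s(s(s(s(0)))), a))), a):
1. m(s(e), s(p(m(s(e), s(s(s(s(0)))), a))), a)  →  p(m(s(e), s(s(s(s(0)))), a))   [R2 at ε]
2. p(m(s(e), s(s(s(s(0)))), a))  →  p(s(s(s(0))))   [R2 at 1]

no — NF(t₁) = p(p(p(e))), NF(t₂) = p(s(s(s(0))))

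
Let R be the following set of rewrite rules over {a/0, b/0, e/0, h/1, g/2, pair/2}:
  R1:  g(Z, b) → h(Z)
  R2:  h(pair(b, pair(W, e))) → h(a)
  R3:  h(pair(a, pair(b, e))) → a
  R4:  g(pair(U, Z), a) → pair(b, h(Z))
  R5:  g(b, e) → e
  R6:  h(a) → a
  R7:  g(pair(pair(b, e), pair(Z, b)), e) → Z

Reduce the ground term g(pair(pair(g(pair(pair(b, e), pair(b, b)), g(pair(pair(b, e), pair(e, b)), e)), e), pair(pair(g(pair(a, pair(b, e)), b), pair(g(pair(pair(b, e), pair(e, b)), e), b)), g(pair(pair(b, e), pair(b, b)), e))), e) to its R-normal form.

1. g(pair(pair(g(pair(pair(b, e), pair(b, b)), g(pair(pair(b, e), pair(e, b)), e)), e), pair(pair(g(pair(a, pair(b, e)), b), pair(g(pair(pair(b, e), pair(e, b)), e), b)), g(pair(pair(b, e), pair(b, b)), e))), e)  →  g(pair(pair(g(pair(pair(b, e), pair(b, b)), e), e), pair(pair(g(pair(a, pair(b, e)), b), pair(g(pair(pair(b, e), pair(e, b)), e), b)), g(pair(pair(b, e), pair(b, b)), e))), e)   [R7 at 1.1.1.2]
2. g(pair(pair(g(pair(pair(b, e), pair(b, b)), e), e), pair(pair(g(pair(a, pair(b, e)), b), pair(g(pair(pair(b, e), pair(e, b)), e), b)), g(pair(pair(b, e), pair(b, b)), e))), e)  →  g(pair(pair(b, e), pair(pair(g(pair(a, pair(b, e)), b), pair(g(pair(pair(b, e), pair(e, b)), e), b)), g(pair(pair(b, e), pair(b, b)), e))), e)   [R7 at 1.1.1]
3. g(pair(pair(b, e), pair(pair(g(pair(a, pair(b, e)), b), pair(g(pair(pair(b, e), pair(e, b)), e), b)), g(pair(pair(b, e), pair(b, b)), e))), e)  →  g(pair(pair(b, e), pair(pair(h(pair(a, pair(b, e))), pair(g(pair(pair(b, e), pair(e, b)), e), b)), g(pair(pair(b, e), pair(b, b)), e))), e)   [R1 at 1.2.1.1]
4. g(pair(pair(b, e), pair(pair(h(pair(a, pair(b, e))), pair(g(pair(pair(b, e), pair(e, b)), e), b)), g(pair(pair(b, e), pair(b, b)), e))), e)  →  g(pair(pair(b, e), pair(pair(a, pair(g(pair(pair(b, e), pair(e, b)), e), b)), g(pair(pair(b, e), pair(b, b)), e))), e)   [R3 at 1.2.1.1]
5. g(pair(pair(b, e), pair(pair(a, pair(g(pair(pair(b, e), pair(e, b)), e), b)), g(pair(pair(b, e), pair(b, b)), e))), e)  →  g(pair(pair(b, e), pair(pair(a, pair(e, b)), g(pair(pair(b, e), pair(b, b)), e))), e)   [R7 at 1.2.1.2.1]
6. g(pair(pair(b, e), pair(pair(a, pair(e, b)), g(pair(pair(b, e), pair(b, b)), e))), e)  →  g(pair(pair(b, e), pair(pair(a, pair(e, b)), b)), e)   [R7 at 1.2.2]
7. g(pair(pair(b, e), pair(pair(a, pair(e, b)), b)), e)  →  pair(a, pair(e, b))   [R7 at ε]

pair(a, pair(e, b))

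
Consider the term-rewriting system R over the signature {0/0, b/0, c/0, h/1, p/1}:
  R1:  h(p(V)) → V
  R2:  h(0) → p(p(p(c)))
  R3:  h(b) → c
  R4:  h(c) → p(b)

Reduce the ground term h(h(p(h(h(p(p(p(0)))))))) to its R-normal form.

0

1. h(h(p(h(h(p(p(p(0))))))))  →  h(h(h(p(p(p(0))))))   [R1 at 1]
2. h(h(h(p(p(p(0))))))  →  h(h(p(p(0))))   [R1 at 1.1]
3. h(h(p(p(0))))  →  h(p(0))   [R1 at 1]
4. h(p(0))  →  0   [R1 at ε]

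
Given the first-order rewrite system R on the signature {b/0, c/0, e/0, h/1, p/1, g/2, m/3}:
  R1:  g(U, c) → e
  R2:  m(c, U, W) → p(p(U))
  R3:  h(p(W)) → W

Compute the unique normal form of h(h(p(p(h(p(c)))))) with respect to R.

1. h(h(p(p(h(p(c))))))  →  h(p(h(p(c))))   [R3 at 1]
2. h(p(h(p(c))))  →  h(p(c))   [R3 at ε]
3. h(p(c))  →  c   [R3 at ε]

c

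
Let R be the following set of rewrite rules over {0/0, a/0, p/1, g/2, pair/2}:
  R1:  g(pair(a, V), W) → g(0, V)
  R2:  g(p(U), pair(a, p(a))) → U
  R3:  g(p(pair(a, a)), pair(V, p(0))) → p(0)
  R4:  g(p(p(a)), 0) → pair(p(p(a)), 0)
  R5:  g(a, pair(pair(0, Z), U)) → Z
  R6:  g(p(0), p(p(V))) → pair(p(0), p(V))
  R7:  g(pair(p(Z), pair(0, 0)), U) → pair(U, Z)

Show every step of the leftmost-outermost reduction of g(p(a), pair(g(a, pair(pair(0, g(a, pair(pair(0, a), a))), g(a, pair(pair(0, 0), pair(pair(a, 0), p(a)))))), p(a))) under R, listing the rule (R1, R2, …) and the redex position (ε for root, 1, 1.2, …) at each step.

a

1. g(p(a), pair(g(a, pair(pair(0, g(a, pair(pair(0, a), a))), g(a, pair(pair(0, 0), pair(pair(a, 0), p(a)))))), p(a)))  →  g(p(a), pair(g(a, pair(pair(0, a), a)), p(a)))   [R5 at 2.1]
2. g(p(a), pair(g(a, pair(pair(0, a), a)), p(a)))  →  g(p(a), pair(a, p(a)))   [R5 at 2.1]
3. g(p(a), pair(a, p(a)))  →  a   [R2 at ε]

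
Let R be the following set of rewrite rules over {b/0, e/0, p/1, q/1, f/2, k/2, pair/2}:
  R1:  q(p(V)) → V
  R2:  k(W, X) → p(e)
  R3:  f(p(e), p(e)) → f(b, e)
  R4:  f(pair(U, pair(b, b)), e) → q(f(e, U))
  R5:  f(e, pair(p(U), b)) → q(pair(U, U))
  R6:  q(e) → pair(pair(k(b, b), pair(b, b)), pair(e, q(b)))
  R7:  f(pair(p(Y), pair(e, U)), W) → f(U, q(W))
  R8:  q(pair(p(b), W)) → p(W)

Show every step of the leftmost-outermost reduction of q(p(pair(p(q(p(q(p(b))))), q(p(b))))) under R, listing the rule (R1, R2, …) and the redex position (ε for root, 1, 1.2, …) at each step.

1. q(p(pair(p(q(p(q(p(b))))), q(p(b)))))  →  pair(p(q(p(q(p(b))))), q(p(b)))   [R1 at ε]
2. pair(p(q(p(q(p(b))))), q(p(b)))  →  pair(p(q(p(b))), q(p(b)))   [R1 at 1.1]
3. pair(p(q(p(b))), q(p(b)))  →  pair(p(b), q(p(b)))   [R1 at 1.1]
4. pair(p(b), q(p(b)))  →  pair(p(b), b)   [R1 at 2]

pair(p(b), b)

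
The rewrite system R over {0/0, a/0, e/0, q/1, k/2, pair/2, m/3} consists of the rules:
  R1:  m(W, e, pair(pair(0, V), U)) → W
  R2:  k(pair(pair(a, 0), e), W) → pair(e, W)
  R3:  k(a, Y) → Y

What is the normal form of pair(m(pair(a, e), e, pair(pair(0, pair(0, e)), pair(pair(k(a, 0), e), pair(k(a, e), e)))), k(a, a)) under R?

pair(pair(a, e), a)

1. pair(m(pair(a, e), e, pair(pair(0, pair(0, e)), pair(pair(k(a, 0), e), pair(k(a, e), e)))), k(a, a))  →  pair(pair(a, e), k(a, a))   [R1 at 1]
2. pair(pair(a, e), k(a, a))  →  pair(pair(a, e), a)   [R3 at 2]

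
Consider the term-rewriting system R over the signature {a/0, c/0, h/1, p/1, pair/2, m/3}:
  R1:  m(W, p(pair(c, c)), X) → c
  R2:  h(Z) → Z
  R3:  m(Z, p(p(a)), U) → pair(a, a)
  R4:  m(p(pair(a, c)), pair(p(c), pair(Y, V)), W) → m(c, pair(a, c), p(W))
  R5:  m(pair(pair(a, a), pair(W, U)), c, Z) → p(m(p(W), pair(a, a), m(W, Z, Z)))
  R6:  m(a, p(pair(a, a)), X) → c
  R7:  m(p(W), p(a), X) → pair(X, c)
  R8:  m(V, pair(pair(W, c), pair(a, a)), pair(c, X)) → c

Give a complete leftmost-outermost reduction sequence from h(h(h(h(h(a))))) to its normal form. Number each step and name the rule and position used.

a

1. h(h(h(h(h(a)))))  →  h(h(h(h(a))))   [R2 at ε]
2. h(h(h(h(a))))  →  h(h(h(a)))   [R2 at ε]
3. h(h(h(a)))  →  h(h(a))   [R2 at ε]
4. h(h(a))  →  h(a)   [R2 at ε]
5. h(a)  →  a   [R2 at ε]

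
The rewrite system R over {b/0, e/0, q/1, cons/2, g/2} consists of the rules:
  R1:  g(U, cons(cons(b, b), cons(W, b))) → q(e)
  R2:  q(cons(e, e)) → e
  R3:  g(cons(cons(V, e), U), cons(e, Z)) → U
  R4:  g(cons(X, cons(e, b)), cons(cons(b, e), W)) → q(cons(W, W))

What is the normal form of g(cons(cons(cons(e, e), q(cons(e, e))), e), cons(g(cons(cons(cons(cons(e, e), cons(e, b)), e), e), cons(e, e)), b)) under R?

e

1. g(cons(cons(cons(e, e), q(cons(e, e))), e), cons(g(cons(cons(cons(cons(e, e), cons(e, b)), e), e), cons(e, e)), b))  →  g(cons(cons(cons(e, e), e), e), cons(g(cons(cons(cons(cons(e, e), cons(e, b)), e), e), cons(e, e)), b))   [R2 at 1.1.2]
2. g(cons(cons(cons(e, e), e), e), cons(g(cons(cons(cons(cons(e, e), cons(e, b)), e), e), cons(e, e)), b))  →  g(cons(cons(cons(e, e), e), e), cons(e, b))   [R3 at 2.1]
3. g(cons(cons(cons(e, e), e), e), cons(e, b))  →  e   [R3 at ε]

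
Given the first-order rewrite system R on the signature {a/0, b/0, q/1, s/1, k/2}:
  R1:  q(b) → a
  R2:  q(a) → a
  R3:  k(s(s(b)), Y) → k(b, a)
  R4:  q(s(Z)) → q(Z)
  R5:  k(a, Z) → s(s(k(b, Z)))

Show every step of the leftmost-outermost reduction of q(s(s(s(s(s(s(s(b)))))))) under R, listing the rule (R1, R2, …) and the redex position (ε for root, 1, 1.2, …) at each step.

1. q(s(s(s(s(s(s(s(b))))))))  →  q(s(s(s(s(s(s(b)))))))   [R4 at ε]
2. q(s(s(s(s(s(s(b)))))))  →  q(s(s(s(s(s(b))))))   [R4 at ε]
3. q(s(s(s(s(s(b))))))  →  q(s(s(s(s(b)))))   [R4 at ε]
4. q(s(s(s(s(b)))))  →  q(s(s(s(b))))   [R4 at ε]
5. q(s(s(s(b))))  →  q(s(s(b)))   [R4 at ε]
6. q(s(s(b)))  →  q(s(b))   [R4 at ε]
7. q(s(b))  →  q(b)   [R4 at ε]
8. q(b)  →  a   [R1 at ε]

a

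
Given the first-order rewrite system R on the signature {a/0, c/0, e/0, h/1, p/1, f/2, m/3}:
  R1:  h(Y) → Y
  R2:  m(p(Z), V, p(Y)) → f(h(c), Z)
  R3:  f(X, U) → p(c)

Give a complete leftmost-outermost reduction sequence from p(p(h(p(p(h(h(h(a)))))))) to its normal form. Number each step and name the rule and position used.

p(p(p(p(a))))

1. p(p(h(p(p(h(h(h(a))))))))  →  p(p(p(p(h(h(h(a)))))))   [R1 at 1.1]
2. p(p(p(p(h(h(h(a)))))))  →  p(p(p(p(h(h(a))))))   [R1 at 1.1.1.1]
3. p(p(p(p(h(h(a))))))  →  p(p(p(p(h(a)))))   [R1 at 1.1.1.1]
4. p(p(p(p(h(a)))))  →  p(p(p(p(a))))   [R1 at 1.1.1.1]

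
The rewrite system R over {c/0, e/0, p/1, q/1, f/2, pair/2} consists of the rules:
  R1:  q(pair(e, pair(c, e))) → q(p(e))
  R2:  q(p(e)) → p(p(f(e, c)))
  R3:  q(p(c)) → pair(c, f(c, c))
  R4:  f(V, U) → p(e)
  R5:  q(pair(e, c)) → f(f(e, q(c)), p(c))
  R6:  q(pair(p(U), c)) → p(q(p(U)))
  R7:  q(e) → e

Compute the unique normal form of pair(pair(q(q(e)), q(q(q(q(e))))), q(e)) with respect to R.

1. pair(pair(q(q(e)), q(q(q(q(e))))), q(e))  →  pair(pair(q(e), q(q(q(q(e))))), q(e))   [R7 at 1.1.1]
2. pair(pair(q(e), q(q(q(q(e))))), q(e))  →  pair(pair(e, q(q(q(q(e))))), q(e))   [R7 at 1.1]
3. pair(pair(e, q(q(q(q(e))))), q(e))  →  pair(pair(e, q(q(q(e)))), q(e))   [R7 at 1.2.1.1.1]
4. pair(pair(e, q(q(q(e)))), q(e))  →  pair(pair(e, q(q(e))), q(e))   [R7 at 1.2.1.1]
5. pair(pair(e, q(q(e))), q(e))  →  pair(pair(e, q(e)), q(e))   [R7 at 1.2.1]
6. pair(pair(e, q(e)), q(e))  →  pair(pair(e, e), q(e))   [R7 at 1.2]
7. pair(pair(e, e), q(e))  →  pair(pair(e, e), e)   [R7 at 2]

pair(pair(e, e), e)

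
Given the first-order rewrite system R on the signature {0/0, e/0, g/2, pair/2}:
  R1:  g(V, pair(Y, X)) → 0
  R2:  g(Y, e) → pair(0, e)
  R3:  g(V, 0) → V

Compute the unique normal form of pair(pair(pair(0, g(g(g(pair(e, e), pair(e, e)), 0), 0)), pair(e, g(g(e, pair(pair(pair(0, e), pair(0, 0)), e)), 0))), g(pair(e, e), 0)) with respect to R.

pair(pair(pair(0, 0), pair(e, 0)), pair(e, e))

1. pair(pair(pair(0, g(g(g(pair(e, e), pair(e, e)), 0), 0)), pair(e, g(g(e, pair(pair(pair(0, e), pair(0, 0)), e)), 0))), g(pair(e, e), 0))  →  pair(pair(pair(0, g(g(pair(e, e), pair(e, e)), 0)), pair(e, g(g(e, pair(pair(pair(0, e), pair(0, 0)), e)), 0))), g(pair(e, e), 0))   [R3 at 1.1.2]
2. pair(pair(pair(0, g(g(pair(e, e), pair(e, e)), 0)), pair(e, g(g(e, pair(pair(pair(0, e), pair(0, 0)), e)), 0))), g(pair(e, e), 0))  →  pair(pair(pair(0, g(pair(e, e), pair(e, e))), pair(e, g(g(e, pair(pair(pair(0, e), pair(0, 0)), e)), 0))), g(pair(e, e), 0))   [R3 at 1.1.2]
3. pair(pair(pair(0, g(pair(e, e), pair(e, e))), pair(e, g(g(e, pair(pair(pair(0, e), pair(0, 0)), e)), 0))), g(pair(e, e), 0))  →  pair(pair(pair(0, 0), pair(e, g(g(e, pair(pair(pair(0, e), pair(0, 0)), e)), 0))), g(pair(e, e), 0))   [R1 at 1.1.2]
4. pair(pair(pair(0, 0), pair(e, g(g(e, pair(pair(pair(0, e), pair(0, 0)), e)), 0))), g(pair(e, e), 0))  →  pair(pair(pair(0, 0), pair(e, g(e, pair(pair(pair(0, e), pair(0, 0)), e)))), g(pair(e, e), 0))   [R3 at 1.2.2]
5. pair(pair(pair(0, 0), pair(e, g(e, pair(pair(pair(0, e), pair(0, 0)), e)))), g(pair(e, e), 0))  →  pair(pair(pair(0, 0), pair(e, 0)), g(pair(e, e), 0))   [R1 at 1.2.2]
6. pair(pair(pair(0, 0), pair(e, 0)), g(pair(e, e), 0))  →  pair(pair(pair(0, 0), pair(e, 0)), pair(e, e))   [R3 at 2]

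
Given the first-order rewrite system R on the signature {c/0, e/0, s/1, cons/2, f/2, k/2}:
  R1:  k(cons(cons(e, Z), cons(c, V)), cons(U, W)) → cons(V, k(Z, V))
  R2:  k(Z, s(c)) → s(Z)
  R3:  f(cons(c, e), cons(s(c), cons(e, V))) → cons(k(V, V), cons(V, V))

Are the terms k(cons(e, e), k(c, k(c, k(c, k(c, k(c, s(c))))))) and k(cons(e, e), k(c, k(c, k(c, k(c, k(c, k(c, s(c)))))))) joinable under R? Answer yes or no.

Reduce t₁ = k(cons(e, e), k(c, k(c, k(c, k(c, k(c, s(c))))))):
1. k(cons(e, e), k(c, k(c, k(c, k(c, k(c, s(c)))))))  →  k(cons(e, e), k(c, k(c, k(c, k(c, s(c))))))   [R2 at 2.2.2.2.2]
2. k(cons(e, e), k(c, k(c, k(c, k(c, s(c))))))  →  k(cons(e, e), k(c, k(c, k(c, s(c)))))   [R2 at 2.2.2.2]
3. k(cons(e, e), k(c, k(c, k(c, s(c)))))  →  k(cons(e, e), k(c, k(c, s(c))))   [R2 at 2.2.2]
4. k(cons(e, e), k(c, k(c, s(c))))  →  k(cons(e, e), k(c, s(c)))   [R2 at 2.2]
5. k(cons(e, e), k(c, s(c)))  →  k(cons(e, e), s(c))   [R2 at 2]
6. k(cons(e, e), s(c))  →  s(cons(e, e))   [R2 at ε]

Reduce t₂ = k(cons(e, e), k(c, k(c, k(c, k(c, k(c, k(c, s(c)))))))):
1. k(cons(e, e), k(c, k(c, k(c, k(c, k(c, k(c, s(c))))))))  →  k(cons(e, e), k(c, k(c, k(c, k(c, k(c, s(c)))))))   [R2 at 2.2.2.2.2.2]
2. k(cons(e, e), k(c, k(c, k(c, k(c, k(c, s(c)))))))  →  k(cons(e, e), k(c, k(c, k(c, k(c, s(c))))))   [R2 at 2.2.2.2.2]
3. k(cons(e, e), k(c, k(c, k(c, k(c, s(c))))))  →  k(cons(e, e), k(c, k(c, k(c, s(c)))))   [R2 at 2.2.2.2]
4. k(cons(e, e), k(c, k(c, k(c, s(c)))))  →  k(cons(e, e), k(c, k(c, s(c))))   [R2 at 2.2.2]
5. k(cons(e, e), k(c, k(c, s(c))))  →  k(cons(e, e), k(c, s(c)))   [R2 at 2.2]
6. k(cons(e, e), k(c, s(c)))  →  k(cons(e, e), s(c))   [R2 at 2]
7. k(cons(e, e), s(c))  →  s(cons(e, e))   [R2 at ε]

yes — NF(t₁) = s(cons(e, e)), NF(t₂) = s(cons(e, e))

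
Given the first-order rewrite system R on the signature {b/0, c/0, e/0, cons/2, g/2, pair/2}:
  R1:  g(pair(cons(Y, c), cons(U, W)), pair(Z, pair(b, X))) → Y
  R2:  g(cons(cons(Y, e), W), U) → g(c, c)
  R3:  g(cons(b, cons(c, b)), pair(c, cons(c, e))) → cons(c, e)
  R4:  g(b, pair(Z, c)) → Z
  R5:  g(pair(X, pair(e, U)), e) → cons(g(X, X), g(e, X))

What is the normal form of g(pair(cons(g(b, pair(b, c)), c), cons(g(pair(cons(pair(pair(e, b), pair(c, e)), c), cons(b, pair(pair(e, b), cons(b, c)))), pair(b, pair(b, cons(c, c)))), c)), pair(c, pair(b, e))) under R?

1. g(pair(cons(g(b, pair(b, c)), c), cons(g(pair(cons(pair(pair(e, b), pair(c, e)), c), cons(b, pair(pair(e, b), cons(b, c)))), pair(b, pair(b, cons(c, c)))), c)), pair(c, pair(b, e)))  →  g(b, pair(b, c))   [R1 at ε]
2. g(b, pair(b, c))  →  b   [R4 at ε]

b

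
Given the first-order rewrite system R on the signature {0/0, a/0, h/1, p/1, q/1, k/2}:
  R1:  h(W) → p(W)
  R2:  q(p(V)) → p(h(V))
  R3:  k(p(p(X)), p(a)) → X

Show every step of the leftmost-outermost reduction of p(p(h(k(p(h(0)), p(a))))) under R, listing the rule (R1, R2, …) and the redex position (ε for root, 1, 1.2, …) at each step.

p(p(p(0)))

1. p(p(h(k(p(h(0)), p(a)))))  →  p(p(p(k(p(h(0)), p(a)))))   [R1 at 1.1]
2. p(p(p(k(p(h(0)), p(a)))))  →  p(p(p(k(p(p(0)), p(a)))))   [R1 at 1.1.1.1.1]
3. p(p(p(k(p(p(0)), p(a)))))  →  p(p(p(0)))   [R3 at 1.1.1]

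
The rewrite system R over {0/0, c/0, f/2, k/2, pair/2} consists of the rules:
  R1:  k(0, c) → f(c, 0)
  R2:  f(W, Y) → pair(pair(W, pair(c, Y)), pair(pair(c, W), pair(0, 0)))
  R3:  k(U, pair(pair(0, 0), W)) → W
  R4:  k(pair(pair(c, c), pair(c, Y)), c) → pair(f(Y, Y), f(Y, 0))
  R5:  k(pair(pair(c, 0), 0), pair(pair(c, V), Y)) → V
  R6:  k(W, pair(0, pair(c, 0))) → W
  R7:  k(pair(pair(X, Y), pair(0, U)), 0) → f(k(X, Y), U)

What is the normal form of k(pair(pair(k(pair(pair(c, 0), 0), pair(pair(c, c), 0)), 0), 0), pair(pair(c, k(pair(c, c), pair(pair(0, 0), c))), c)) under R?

c

1. k(pair(pair(k(pair(pair(c, 0), 0), pair(pair(c, c), 0)), 0), 0), pair(pair(c, k(pair(c, c), pair(pair(0, 0), c))), c))  →  k(pair(pair(c, 0), 0), pair(pair(c, k(pair(c, c), pair(pair(0, 0), c))), c))   [R5 at 1.1.1]
2. k(pair(pair(c, 0), 0), pair(pair(c, k(pair(c, c), pair(pair(0, 0), c))), c))  →  k(pair(c, c), pair(pair(0, 0), c))   [R5 at ε]
3. k(pair(c, c), pair(pair(0, 0), c))  →  c   [R3 at ε]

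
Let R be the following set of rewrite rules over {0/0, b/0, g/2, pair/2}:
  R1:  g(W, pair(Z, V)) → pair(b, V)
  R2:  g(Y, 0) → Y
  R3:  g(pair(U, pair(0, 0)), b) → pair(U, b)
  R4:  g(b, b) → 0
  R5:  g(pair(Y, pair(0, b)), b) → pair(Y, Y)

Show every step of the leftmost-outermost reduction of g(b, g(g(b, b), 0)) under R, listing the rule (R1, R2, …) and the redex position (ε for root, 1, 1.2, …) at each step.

1. g(b, g(g(b, b), 0))  →  g(b, g(b, b))   [R2 at 2]
2. g(b, g(b, b))  →  g(b, 0)   [R4 at 2]
3. g(b, 0)  →  b   [R2 at ε]

b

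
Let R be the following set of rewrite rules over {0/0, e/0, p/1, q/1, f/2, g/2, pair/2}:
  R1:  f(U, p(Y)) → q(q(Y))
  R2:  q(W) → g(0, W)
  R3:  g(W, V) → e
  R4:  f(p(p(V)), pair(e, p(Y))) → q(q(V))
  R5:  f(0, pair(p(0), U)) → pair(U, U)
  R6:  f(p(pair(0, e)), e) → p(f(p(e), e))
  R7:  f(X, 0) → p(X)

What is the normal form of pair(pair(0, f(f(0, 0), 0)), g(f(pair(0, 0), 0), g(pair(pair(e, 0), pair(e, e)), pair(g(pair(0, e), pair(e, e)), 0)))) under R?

1. pair(pair(0, f(f(0, 0), 0)), g(f(pair(0, 0), 0), g(pair(pair(e, 0), pair(e, e)), pair(g(pair(0, e), pair(e, e)), 0))))  →  pair(pair(0, p(f(0, 0))), g(f(pair(0, 0), 0), g(pair(pair(e, 0), pair(e, e)), pair(g(pair(0, e), pair(e, e)), 0))))   [R7 at 1.2]
2. pair(pair(0, p(f(0, 0))), g(f(pair(0, 0), 0), g(pair(pair(e, 0), pair(e, e)), pair(g(pair(0, e), pair(e, e)), 0))))  →  pair(pair(0, p(p(0))), g(f(pair(0, 0), 0), g(pair(pair(e, 0), pair(e, e)), pair(g(pair(0, e), pair(e, e)), 0))))   [R7 at 1.2.1]
3. pair(pair(0, p(p(0))), g(f(pair(0, 0), 0), g(pair(pair(e, 0), pair(e, e)), pair(g(pair(0, e), pair(e, e)), 0))))  →  pair(pair(0, p(p(0))), e)   [R3 at 2]

pair(pair(0, p(p(0))), e)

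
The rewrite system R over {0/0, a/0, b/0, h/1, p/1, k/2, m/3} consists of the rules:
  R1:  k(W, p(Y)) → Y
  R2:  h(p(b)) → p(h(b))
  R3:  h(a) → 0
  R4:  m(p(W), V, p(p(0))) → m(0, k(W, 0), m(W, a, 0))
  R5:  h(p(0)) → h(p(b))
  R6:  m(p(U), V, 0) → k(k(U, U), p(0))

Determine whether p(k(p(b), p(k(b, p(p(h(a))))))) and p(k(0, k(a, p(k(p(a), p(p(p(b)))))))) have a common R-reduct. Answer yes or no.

Reduce t₁ = p(k(p(b), p(k(b, p(p(h(a))))))):
1. p(k(p(b), p(k(b, p(p(h(a)))))))  →  p(k(b, p(p(h(a)))))   [R1 at 1]
2. p(k(b, p(p(h(a)))))  →  p(p(h(a)))   [R1 at 1]
3. p(p(h(a)))  →  p(p(0))   [R3 at 1.1]

Reduce t₂ = p(k(0, k(a, p(k(p(a), p(p(p(b)))))))):
1. p(k(0, k(a, p(k(p(a), p(p(p(b))))))))  →  p(k(0, k(p(a), p(p(p(b))))))   [R1 at 1.2]
2. p(k(0, k(p(a), p(p(p(b))))))  →  p(k(0, p(p(b))))   [R1 at 1.2]
3. p(k(0, p(p(b))))  →  p(p(b))   [R1 at 1]

no — NF(t₁) = p(p(0)), NF(t₂) = p(p(b))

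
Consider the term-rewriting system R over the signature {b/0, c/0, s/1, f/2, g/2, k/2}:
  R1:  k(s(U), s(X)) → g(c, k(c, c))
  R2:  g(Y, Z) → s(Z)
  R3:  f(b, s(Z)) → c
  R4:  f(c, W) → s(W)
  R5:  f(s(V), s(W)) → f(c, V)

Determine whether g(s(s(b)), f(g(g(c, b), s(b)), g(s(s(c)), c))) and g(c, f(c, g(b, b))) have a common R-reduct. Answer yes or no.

Reduce t₁ = g(s(s(b)), f(g(g(c, b), s(b)), g(s(s(c)), c))):
1. g(s(s(b)), f(g(g(c, b), s(b)), g(s(s(c)), c)))  →  s(f(g(g(c, b), s(b)), g(s(s(c)), c)))   [R2 at ε]
2. s(f(g(g(c, b), s(b)), g(s(s(c)), c)))  →  s(f(s(s(b)), g(s(s(c)), c)))   [R2 at 1.1]
3. s(f(s(s(b)), g(s(s(c)), c)))  →  s(f(s(s(b)), s(c)))   [R2 at 1.2]
4. s(f(s(s(b)), s(c)))  →  s(f(c, s(b)))   [R5 at 1]
5. s(f(c, s(b)))  →  s(s(s(b)))   [R4 at 1]

Reduce t₂ = g(c, f(c, g(b, b))):
1. g(c, f(c, g(b, b)))  →  s(f(c, g(b, b)))   [R2 at ε]
2. s(f(c, g(b, b)))  →  s(s(g(b, b)))   [R4 at 1]
3. s(s(g(b, b)))  →  s(s(s(b)))   [R2 at 1.1]

yes — NF(t₁) = s(s(s(b))), NF(t₂) = s(s(s(b)))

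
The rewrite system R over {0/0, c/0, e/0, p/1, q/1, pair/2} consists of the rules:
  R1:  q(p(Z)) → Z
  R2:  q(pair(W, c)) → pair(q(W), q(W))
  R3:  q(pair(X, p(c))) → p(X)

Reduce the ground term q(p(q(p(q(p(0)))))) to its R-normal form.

1. q(p(q(p(q(p(0))))))  →  q(p(q(p(0))))   [R1 at ε]
2. q(p(q(p(0))))  →  q(p(0))   [R1 at ε]
3. q(p(0))  →  0   [R1 at ε]

0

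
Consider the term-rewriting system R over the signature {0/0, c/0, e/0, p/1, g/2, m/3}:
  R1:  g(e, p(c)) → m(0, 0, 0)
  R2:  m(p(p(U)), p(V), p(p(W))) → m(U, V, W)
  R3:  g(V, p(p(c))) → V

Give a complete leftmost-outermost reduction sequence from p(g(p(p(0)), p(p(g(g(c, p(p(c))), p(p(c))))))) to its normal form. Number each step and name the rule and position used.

1. p(g(p(p(0)), p(p(g(g(c, p(p(c))), p(p(c)))))))  →  p(g(p(p(0)), p(p(g(c, p(p(c)))))))   [R3 at 1.2.1.1]
2. p(g(p(p(0)), p(p(g(c, p(p(c)))))))  →  p(g(p(p(0)), p(p(c))))   [R3 at 1.2.1.1]
3. p(g(p(p(0)), p(p(c))))  →  p(p(p(0)))   [R3 at 1]

p(p(p(0)))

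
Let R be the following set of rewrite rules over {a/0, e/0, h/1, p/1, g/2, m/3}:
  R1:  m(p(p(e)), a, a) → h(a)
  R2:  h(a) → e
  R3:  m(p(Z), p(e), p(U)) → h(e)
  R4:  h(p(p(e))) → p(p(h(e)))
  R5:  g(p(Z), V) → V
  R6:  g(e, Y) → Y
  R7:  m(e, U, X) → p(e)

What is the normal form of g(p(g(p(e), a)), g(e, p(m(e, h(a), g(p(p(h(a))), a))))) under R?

p(p(e))

1. g(p(g(p(e), a)), g(e, p(m(e, h(a), g(p(p(h(a))), a)))))  →  g(e, p(m(e, h(a), g(p(p(h(a))), a))))   [R5 at ε]
2. g(e, p(m(e, h(a), g(p(p(h(a))), a))))  →  p(m(e, h(a), g(p(p(h(a))), a)))   [R6 at ε]
3. p(m(e, h(a), g(p(p(h(a))), a)))  →  p(p(e))   [R7 at 1]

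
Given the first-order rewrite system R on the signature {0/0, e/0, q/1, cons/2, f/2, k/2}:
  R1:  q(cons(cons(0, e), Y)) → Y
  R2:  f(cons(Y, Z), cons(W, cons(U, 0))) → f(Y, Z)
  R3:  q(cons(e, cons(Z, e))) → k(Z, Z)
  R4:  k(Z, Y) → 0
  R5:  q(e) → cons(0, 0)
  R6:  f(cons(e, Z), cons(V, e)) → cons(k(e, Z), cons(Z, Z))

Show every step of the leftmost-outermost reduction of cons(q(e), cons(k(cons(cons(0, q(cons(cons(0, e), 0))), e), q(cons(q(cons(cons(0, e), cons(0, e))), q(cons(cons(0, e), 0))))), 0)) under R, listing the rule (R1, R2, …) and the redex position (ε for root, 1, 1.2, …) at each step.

cons(cons(0, 0), cons(0, 0))

1. cons(q(e), cons(k(cons(cons(0, q(cons(cons(0, e), 0))), e), q(cons(q(cons(cons(0, e), cons(0, e))), q(cons(cons(0, e), 0))))), 0))  →  cons(cons(0, 0), cons(k(cons(cons(0, q(cons(cons(0, e), 0))), e), q(cons(q(cons(cons(0, e), cons(0, e))), q(cons(cons(0, e), 0))))), 0))   [R5 at 1]
2. cons(cons(0, 0), cons(k(cons(cons(0, q(cons(cons(0, e), 0))), e), q(cons(q(cons(cons(0, e), cons(0, e))), q(cons(cons(0, e), 0))))), 0))  →  cons(cons(0, 0), cons(0, 0))   [R4 at 2.1]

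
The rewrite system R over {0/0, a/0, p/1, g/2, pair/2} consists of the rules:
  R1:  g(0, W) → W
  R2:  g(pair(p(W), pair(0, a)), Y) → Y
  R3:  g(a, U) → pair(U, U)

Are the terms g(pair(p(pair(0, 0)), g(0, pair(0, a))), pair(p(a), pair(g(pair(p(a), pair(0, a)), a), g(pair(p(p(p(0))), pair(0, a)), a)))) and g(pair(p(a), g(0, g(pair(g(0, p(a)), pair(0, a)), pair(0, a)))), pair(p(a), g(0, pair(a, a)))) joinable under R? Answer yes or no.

Reduce t₁ = g(pair(p(pair(0, 0)), g(0, pair(0, a))), pair(p(a), pair(g(pair(p(a), pair(0, a)), a), g(pair(p(p(p(0))), pair(0, a)), a)))):
1. g(pair(p(pair(0, 0)), g(0, pair(0, a))), pair(p(a), pair(g(pair(p(a), pair(0, a)), a), g(pair(p(p(p(0))), pair(0, a)), a))))  →  g(pair(p(pair(0, 0)), pair(0, a)), pair(p(a), pair(g(pair(p(a), pair(0, a)), a), g(pair(p(p(p(0))), pair(0, a)), a))))   [R1 at 1.2]
2. g(pair(p(pair(0, 0)), pair(0, a)), pair(p(a), pair(g(pair(p(a), pair(0, a)), a), g(pair(p(p(p(0))), pair(0, a)), a))))  →  pair(p(a), pair(g(pair(p(a), pair(0, a)), a), g(pair(p(p(p(0))), pair(0, a)), a)))   [R2 at ε]
3. pair(p(a), pair(g(pair(p(a), pair(0, a)), a), g(pair(p(p(p(0))), pair(0, a)), a)))  →  pair(p(a), pair(a, g(pair(p(p(p(0))), pair(0, a)), a)))   [R2 at 2.1]
4. pair(p(a), pair(a, g(pair(p(p(p(0))), pair(0, a)), a)))  →  pair(p(a), pair(a, a))   [R2 at 2.2]

Reduce t₂ = g(pair(p(a), g(0, g(pair(g(0, p(a)), pair(0, a)), pair(0, a)))), pair(p(a), g(0, pair(a, a)))):
1. g(pair(p(a), g(0, g(pair(g(0, p(a)), pair(0, a)), pair(0, a)))), pair(p(a), g(0, pair(a, a))))  →  g(pair(p(a), g(pair(g(0, p(a)), pair(0, a)), pair(0, a))), pair(p(a), g(0, pair(a, a))))   [R1 at 1.2]
2. g(pair(p(a), g(pair(g(0, p(a)), pair(0, a)), pair(0, a))), pair(p(a), g(0, pair(a, a))))  →  g(pair(p(a), g(pair(p(a), pair(0, a)), pair(0, a))), pair(p(a), g(0, pair(a, a))))   [R1 at 1.2.1.1]
3. g(pair(p(a), g(pair(p(a), pair(0, a)), pair(0, a))), pair(p(a), g(0, pair(a, a))))  →  g(pair(p(a), pair(0, a)), pair(p(a), g(0, pair(a, a))))   [R2 at 1.2]
4. g(pair(p(a), pair(0, a)), pair(p(a), g(0, pair(a, a))))  →  pair(p(a), g(0, pair(a, a)))   [R2 at ε]
5. pair(p(a), g(0, pair(a, a)))  →  pair(p(a), pair(a, a))   [R1 at 2]

yes — NF(t₁) = pair(p(a), pair(a, a)), NF(t₂) = pair(p(a), pair(a, a))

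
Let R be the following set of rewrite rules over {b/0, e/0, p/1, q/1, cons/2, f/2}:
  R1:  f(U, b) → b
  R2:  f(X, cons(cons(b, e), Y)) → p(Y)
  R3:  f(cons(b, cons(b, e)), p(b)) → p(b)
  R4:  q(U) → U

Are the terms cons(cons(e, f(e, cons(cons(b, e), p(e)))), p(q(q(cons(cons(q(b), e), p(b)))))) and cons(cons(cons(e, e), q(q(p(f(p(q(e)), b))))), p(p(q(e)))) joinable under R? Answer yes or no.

Reduce t₁ = cons(cons(e, f(e, cons(cons(b, e), p(e)))), p(q(q(cons(cons(q(b), e), p(b)))))):
1. cons(cons(e, f(e, cons(cons(b, e), p(e)))), p(q(q(cons(cons(q(b), e), p(b))))))  →  cons(cons(e, p(p(e))), p(q(q(cons(cons(q(b), e), p(b))))))   [R2 at 1.2]
2. cons(cons(e, p(p(e))), p(q(q(cons(cons(q(b), e), p(b))))))  →  cons(cons(e, p(p(e))), p(q(cons(cons(q(b), e), p(b)))))   [R4 at 2.1]
3. cons(cons(e, p(p(e))), p(q(cons(cons(q(b), e), p(b)))))  →  cons(cons(e, p(p(e))), p(cons(cons(q(b), e), p(b))))   [R4 at 2.1]
4. cons(cons(e, p(p(e))), p(cons(cons(q(b), e), p(b))))  →  cons(cons(e, p(p(e))), p(cons(cons(b, e), p(b))))   [R4 at 2.1.1.1]

Reduce t₂ = cons(cons(cons(e, e), q(q(p(f(p(q(e)), b))))), p(p(q(e)))):
1. cons(cons(cons(e, e), q(q(p(f(p(q(e)), b))))), p(p(q(e))))  →  cons(cons(cons(e, e), q(p(f(p(q(e)), b)))), p(p(q(e))))   [R4 at 1.2]
2. cons(cons(cons(e, e), q(p(f(p(q(e)), b)))), p(p(q(e))))  →  cons(cons(cons(e, e), p(f(p(q(e)), b))), p(p(q(e))))   [R4 at 1.2]
3. cons(cons(cons(e, e), p(f(p(q(e)), b))), p(p(q(e))))  →  cons(cons(cons(e, e), p(b)), p(p(q(e))))   [R1 at 1.2.1]
4. cons(cons(cons(e, e), p(b)), p(p(q(e))))  →  cons(cons(cons(e, e), p(b)), p(p(e)))   [R4 at 2.1.1]

no — NF(t₁) = cons(cons(e, p(p(e))), p(cons(cons(b, e), p(b)))), NF(t₂) = cons(cons(cons(e, e), p(b)), p(p(e)))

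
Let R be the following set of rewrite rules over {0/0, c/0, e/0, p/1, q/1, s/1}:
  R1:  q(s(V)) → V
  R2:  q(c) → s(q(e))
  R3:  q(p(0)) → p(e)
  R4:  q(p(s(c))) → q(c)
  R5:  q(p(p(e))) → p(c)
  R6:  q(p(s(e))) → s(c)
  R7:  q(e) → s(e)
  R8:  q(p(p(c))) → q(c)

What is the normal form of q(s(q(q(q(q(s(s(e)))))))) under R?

e

1. q(s(q(q(q(q(s(s(e))))))))  →  q(q(q(q(s(s(e))))))   [R1 at ε]
2. q(q(q(q(s(s(e))))))  →  q(q(q(s(e))))   [R1 at 1.1.1]
3. q(q(q(s(e))))  →  q(q(e))   [R1 at 1.1]
4. q(q(e))  →  q(s(e))   [R7 at 1]
5. q(s(e))  →  e   [R1 at ε]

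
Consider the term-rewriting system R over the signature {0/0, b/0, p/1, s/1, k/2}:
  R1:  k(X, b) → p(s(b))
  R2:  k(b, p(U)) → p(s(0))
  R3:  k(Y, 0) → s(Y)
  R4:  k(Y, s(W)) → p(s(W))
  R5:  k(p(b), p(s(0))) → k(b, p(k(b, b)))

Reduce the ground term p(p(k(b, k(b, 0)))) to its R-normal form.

1. p(p(k(b, k(b, 0))))  →  p(p(k(b, s(b))))   [R3 at 1.1.2]
2. p(p(k(b, s(b))))  →  p(p(p(s(b))))   [R4 at 1.1]

p(p(p(s(b))))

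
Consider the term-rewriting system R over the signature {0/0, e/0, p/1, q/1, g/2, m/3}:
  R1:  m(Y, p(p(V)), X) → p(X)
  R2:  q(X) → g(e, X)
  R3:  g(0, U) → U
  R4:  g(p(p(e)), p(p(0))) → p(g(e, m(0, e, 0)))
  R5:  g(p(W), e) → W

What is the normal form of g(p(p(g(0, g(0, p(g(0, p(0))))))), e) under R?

1. g(p(p(g(0, g(0, p(g(0, p(0))))))), e)  →  p(g(0, g(0, p(g(0, p(0))))))   [R5 at ε]
2. p(g(0, g(0, p(g(0, p(0))))))  →  p(g(0, p(g(0, p(0)))))   [R3 at 1]
3. p(g(0, p(g(0, p(0)))))  →  p(p(g(0, p(0))))   [R3 at 1]
4. p(p(g(0, p(0))))  →  p(p(p(0)))   [R3 at 1.1]

p(p(p(0)))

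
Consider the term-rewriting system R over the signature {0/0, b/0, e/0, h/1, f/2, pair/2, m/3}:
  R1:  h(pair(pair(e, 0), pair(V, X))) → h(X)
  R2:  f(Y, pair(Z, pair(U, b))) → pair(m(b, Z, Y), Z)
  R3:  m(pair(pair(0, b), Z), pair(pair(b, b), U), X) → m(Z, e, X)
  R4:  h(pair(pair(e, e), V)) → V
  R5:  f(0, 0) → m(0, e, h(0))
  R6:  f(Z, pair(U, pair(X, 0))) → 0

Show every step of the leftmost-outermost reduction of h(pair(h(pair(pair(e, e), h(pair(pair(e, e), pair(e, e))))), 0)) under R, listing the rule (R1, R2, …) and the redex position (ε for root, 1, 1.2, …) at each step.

0

1. h(pair(h(pair(pair(e, e), h(pair(pair(e, e), pair(e, e))))), 0))  →  h(pair(h(pair(pair(e, e), pair(e, e))), 0))   [R4 at 1.1]
2. h(pair(h(pair(pair(e, e), pair(e, e))), 0))  →  h(pair(pair(e, e), 0))   [R4 at 1.1]
3. h(pair(pair(e, e), 0))  →  0   [R4 at ε]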